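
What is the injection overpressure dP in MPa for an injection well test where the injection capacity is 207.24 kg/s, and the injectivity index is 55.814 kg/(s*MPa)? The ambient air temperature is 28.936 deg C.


dP = mdot * 1000 / II
dP = 207.24 * 1000 / 55.814
dP = 3713.047 kPa
Convert: 3713.047 kPa * 0.001 = 3.7130 MPa
dP = 3.7130 MPa


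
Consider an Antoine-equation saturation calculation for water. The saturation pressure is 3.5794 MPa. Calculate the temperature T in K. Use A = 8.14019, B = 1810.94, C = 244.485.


T = B / (A - log10(P_sat * 760 / 0.101325)) - C
T = 1810.94 / (8.14019 - log10(3.5794 * 760 / 0.101325)) - 244.485
T = 243.4703 deg C
Convert to K: 243.4703 + 273.15 = 516.62 K
T = 516.62 K


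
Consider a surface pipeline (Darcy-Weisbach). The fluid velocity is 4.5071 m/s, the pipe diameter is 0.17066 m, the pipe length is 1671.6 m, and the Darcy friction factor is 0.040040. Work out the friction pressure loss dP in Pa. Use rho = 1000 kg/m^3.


dP = f * (L/D) * (rho*vel^2/2) / 1000
dP = 0.040040 * (1671.6/0.17066) * (1000*4.5071^2/2) / 1000
dP = 3983.447 kPa
Convert: 3983.447 kPa * 1000.0 = 3.9834e+06 Pa
dP = 3.9834e+06 Pa


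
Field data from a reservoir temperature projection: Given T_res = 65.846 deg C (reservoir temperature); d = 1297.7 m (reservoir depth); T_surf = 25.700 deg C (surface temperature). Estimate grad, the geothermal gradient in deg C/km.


grad = (T_res - T_surf) / d * 1000
grad = (65.846 - 25.700) / 1297.7 * 1000
grad = 30.936 deg C/km


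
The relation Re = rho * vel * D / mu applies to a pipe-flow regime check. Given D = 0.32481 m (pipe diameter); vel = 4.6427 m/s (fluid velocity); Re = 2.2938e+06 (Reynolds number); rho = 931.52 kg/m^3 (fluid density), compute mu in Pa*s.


mu = rho * vel * D / Re
mu = 931.52 * 4.6427 * 0.32481 / 2.2938e+06
mu = 0.00061240 Pa*s


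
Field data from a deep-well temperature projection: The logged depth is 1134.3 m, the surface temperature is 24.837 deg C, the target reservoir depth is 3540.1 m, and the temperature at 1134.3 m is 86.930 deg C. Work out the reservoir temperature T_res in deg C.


Step 1: grad = (T_d1 - T_surf)/d1 * 1000 = (86.93 - 24.837)/1134.3 * 1000 = 54.74125 deg C/km
Step 2: T_res = T_surf + grad*d2/1000 = 24.837 + 54.74125*3540.1/1000 = 218.63 deg C
T_res = 218.63 deg C


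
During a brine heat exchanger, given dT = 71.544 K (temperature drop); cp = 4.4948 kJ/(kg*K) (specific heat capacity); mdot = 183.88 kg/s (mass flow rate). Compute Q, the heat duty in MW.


Q = mdot * cp * dT / 1000
Q = 183.88 * 4.4948 * 71.544 / 1000
Q = 59.131 MW


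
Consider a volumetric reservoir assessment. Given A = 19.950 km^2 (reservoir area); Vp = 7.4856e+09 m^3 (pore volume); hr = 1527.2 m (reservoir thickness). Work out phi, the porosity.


phi = Vp / (A * 1e6 * hr)
phi = 7.4856e+09 / (19.950 * 1e6 * 1527.2)
phi = 0.24569


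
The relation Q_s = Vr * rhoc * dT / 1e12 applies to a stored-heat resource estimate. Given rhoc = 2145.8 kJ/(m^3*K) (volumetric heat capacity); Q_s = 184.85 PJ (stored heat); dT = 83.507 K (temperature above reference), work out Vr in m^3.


Vr = Q_s * 1e12 / (rhoc * dT)
Vr = 184.85 * 1e12 / (2145.8 * 83.507)
Vr = 1.0316e+09 m^3


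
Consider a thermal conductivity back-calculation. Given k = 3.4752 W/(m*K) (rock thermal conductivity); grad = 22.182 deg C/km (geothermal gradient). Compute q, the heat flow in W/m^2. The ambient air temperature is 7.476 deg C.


q = k * grad / 1000
q = 3.4752 * 22.182 / 1000
q = 0.077087 W/m^2


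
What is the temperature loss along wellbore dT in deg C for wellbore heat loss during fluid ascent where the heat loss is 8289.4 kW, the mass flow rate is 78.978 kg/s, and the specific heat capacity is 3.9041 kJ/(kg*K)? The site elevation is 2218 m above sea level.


dT = Q_loss / (mdot * cp)
dT = 8289.4 / (78.978 * 3.9041)
dT = 26.88413 K
Convert (temperature difference, 1 K = 1 deg C): 26.88413 K = 26.88413 deg C
dT = 26.884 deg C


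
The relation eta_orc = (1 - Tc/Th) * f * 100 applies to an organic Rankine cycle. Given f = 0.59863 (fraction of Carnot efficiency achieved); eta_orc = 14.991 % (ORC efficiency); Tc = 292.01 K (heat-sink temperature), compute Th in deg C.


Th = Tc / (1 - (eta_orc/100)/f)
Th = 292.01 / (1 - (14.991/100)/0.59863)
Th = 389.5658 K
Convert to deg C: 389.5658 - 273.15 = 116.42 deg C
Th = 116.42 deg C


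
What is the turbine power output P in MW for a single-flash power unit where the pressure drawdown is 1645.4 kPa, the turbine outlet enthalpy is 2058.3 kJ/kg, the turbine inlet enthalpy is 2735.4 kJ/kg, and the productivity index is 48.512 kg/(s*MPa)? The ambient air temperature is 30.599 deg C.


Step 1: mdot = PI * dP / 1000 = 48.512 * 1645.4 / 1000 = 79.82164 kg/s
Step 2: P = mdot*(h_in - h_out)/1000 = 79.82164*(2735.4 - 2058.3)/1000 = 54.047 MW
P = 54.047 MW


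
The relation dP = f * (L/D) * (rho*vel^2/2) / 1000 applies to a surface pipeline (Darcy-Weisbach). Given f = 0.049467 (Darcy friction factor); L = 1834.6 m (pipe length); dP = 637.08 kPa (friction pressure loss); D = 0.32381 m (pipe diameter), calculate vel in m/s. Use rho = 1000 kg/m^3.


vel = sqrt(dP*1000*2*D / (f*L*rho))
vel = sqrt(637.08*1000*2*0.32381 / (0.049467*1834.6*1000))
vel = 2.1322 m/s


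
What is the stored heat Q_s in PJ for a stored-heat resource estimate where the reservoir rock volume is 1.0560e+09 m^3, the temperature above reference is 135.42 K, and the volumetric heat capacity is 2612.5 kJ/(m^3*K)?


Q_s = Vr * rhoc * dT / 1e12
Q_s = 1.0560e+09 * 2612.5 * 135.42 / 1e12
Q_s = 373.60 PJ


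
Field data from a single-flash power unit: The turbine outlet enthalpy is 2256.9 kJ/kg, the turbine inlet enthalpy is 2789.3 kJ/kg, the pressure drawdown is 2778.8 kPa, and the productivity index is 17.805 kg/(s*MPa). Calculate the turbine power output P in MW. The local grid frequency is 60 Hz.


Step 1: mdot = PI * dP / 1000 = 17.805 * 2778.8 / 1000 = 49.47653 kg/s
Step 2: P = mdot*(h_in - h_out)/1000 = 49.47653*(2789.3 - 2256.9)/1000 = 26.341 MW
P = 26.341 MW


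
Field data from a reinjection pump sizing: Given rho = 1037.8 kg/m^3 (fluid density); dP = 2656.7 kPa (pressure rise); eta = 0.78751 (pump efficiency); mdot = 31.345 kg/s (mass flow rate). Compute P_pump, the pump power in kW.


P_pump = mdot * dP / (rho * eta)
P_pump = 31.345 * 2656.7 / (1037.8 * 0.78751)
P_pump = 101.89 kW


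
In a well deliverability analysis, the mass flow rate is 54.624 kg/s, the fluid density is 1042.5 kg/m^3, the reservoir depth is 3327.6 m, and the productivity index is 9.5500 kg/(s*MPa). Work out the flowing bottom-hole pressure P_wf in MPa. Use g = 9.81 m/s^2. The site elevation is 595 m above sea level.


Step 1: P_i = rho*g*h/1e6 = 1042.5*9.81*3327.6/1e6 = 34.03112 MPa
Step 2: P_wf = P_i - mdot/PI = 34.03112 - 54.624/9.55 = 28.311 MPa
P_wf = 28.311 MPa


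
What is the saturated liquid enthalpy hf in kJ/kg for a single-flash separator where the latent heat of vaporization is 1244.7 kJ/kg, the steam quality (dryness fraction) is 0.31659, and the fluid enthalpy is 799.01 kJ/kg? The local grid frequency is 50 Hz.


hf = h - x * hfg
hf = 799.01 - 0.31659 * 1244.7
hf = 404.95 kJ/kg


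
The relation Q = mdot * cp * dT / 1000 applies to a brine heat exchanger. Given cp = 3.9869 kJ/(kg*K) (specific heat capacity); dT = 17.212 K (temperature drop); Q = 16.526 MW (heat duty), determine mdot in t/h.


mdot = Q * 1000 / (cp * dT)
mdot = 16.526 * 1000 / (3.9869 * 17.212)
mdot = 240.8247 kg/s
Convert: 240.8247 kg/s * 3.6 = 866.97 t/h
mdot = 866.97 t/h


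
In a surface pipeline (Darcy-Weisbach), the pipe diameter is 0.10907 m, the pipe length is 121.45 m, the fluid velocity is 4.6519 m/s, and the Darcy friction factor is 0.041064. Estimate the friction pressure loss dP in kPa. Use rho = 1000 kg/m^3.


dP = f * (L/D) * (rho*vel^2/2) / 1000
dP = 0.041064 * (121.45/0.10907) * (1000*4.6519^2/2) / 1000
dP = 494.75 kPa


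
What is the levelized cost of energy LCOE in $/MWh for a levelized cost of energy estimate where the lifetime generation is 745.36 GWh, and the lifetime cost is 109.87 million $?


LCOE = C_tot / E_tot * 100
LCOE = 109.87 / 745.36 * 100
LCOE = 14.74053 cents/kWh
Convert: 14.74053 cents/kWh * 10.0 = 147.41 $/MWh
LCOE = 147.41 $/MWh


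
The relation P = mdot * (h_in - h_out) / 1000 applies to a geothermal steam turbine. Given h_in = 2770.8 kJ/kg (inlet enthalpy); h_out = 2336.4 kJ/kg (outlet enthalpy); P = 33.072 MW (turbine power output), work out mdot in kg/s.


mdot = P * 1000 / (h_in - h_out)
mdot = 33.072 * 1000 / (2770.8 - 2336.4)
mdot = 76.133 kg/s


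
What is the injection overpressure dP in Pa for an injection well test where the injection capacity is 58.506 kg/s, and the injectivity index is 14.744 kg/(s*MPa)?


dP = mdot * 1000 / II
dP = 58.506 * 1000 / 14.744
dP = 3968.123 kPa
Convert: 3968.123 kPa * 1000.0 = 3.9681e+06 Pa
dP = 3.9681e+06 Pa


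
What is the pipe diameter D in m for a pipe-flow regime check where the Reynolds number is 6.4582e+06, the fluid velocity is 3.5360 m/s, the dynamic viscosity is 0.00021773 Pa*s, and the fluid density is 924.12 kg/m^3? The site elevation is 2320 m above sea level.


D = Re * mu / (rho * vel)
D = 6.4582e+06 * 0.00021773 / (924.12 * 3.5360)
D = 0.43032 m


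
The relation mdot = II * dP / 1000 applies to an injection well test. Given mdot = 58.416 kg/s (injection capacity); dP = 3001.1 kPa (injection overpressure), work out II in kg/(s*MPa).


II = mdot * 1000 / dP
II = 58.416 * 1000 / 3001.1
II = 19.465 kg/(s*MPa)


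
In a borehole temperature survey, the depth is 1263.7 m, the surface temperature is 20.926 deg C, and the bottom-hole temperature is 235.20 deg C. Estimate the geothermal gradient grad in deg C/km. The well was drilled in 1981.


grad = (T_d - T_surf) / d * 1000
grad = (235.20 - 20.926) / 1263.7 * 1000
grad = 169.56 deg C/km


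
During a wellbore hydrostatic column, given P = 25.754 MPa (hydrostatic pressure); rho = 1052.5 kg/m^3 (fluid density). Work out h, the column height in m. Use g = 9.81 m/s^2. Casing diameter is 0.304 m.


h = P * 1e6 / (g * rho)
h = 25.754 * 1e6 / (9.81 * 1052.5)
h = 2494.3 m


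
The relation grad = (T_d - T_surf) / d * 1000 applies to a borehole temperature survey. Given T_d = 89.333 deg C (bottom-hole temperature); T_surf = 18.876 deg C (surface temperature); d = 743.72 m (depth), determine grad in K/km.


grad = (T_d - T_surf) / d * 1000
grad = (89.333 - 18.876) / 743.72 * 1000
grad = 94.73592 deg C/km
Convert: 94.73592 deg C/km * 1.0 = 94.736 K/km
grad = 94.736 K/km


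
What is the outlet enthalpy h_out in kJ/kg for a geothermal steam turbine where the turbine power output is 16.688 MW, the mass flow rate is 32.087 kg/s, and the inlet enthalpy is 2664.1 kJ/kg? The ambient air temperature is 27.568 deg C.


h_out = h_in - P * 1000 / mdot
h_out = 2664.1 - 16.688 * 1000 / 32.087
h_out = 2144.0 kJ/kg


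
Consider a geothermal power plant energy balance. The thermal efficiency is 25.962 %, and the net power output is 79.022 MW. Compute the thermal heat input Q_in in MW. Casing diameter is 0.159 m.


Q_in = W_net / (eta / 100)
Q_in = 79.022 / (25.962 / 100)
Q_in = 304.38 MW


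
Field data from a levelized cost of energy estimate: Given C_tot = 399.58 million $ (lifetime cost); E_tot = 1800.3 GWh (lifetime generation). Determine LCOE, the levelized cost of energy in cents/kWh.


LCOE = C_tot / E_tot * 100
LCOE = 399.58 / 1800.3 * 100
LCOE = 22.195 cents/kWh


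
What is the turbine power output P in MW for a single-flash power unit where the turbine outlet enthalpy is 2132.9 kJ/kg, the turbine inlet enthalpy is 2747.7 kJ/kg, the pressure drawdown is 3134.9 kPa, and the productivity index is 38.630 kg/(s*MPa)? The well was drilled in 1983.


Step 1: mdot = PI * dP / 1000 = 38.63 * 3134.9 / 1000 = 121.1012 kg/s
Step 2: P = mdot*(h_in - h_out)/1000 = 121.1012*(2747.7 - 2132.9)/1000 = 74.453 MW
P = 74.453 MW


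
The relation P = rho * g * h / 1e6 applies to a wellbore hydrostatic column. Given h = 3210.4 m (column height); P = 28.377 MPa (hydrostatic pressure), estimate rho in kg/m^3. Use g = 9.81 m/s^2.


rho = P * 1e6 / (g * h)
rho = 28.377 * 1e6 / (9.81 * 3210.4)
rho = 901.03 kg/m^3


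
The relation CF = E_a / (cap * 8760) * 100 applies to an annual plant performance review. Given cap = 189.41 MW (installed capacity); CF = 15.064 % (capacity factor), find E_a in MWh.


E_a = CF / 100 * cap * 8760
E_a = 15.064 / 100 * 189.41 * 8760
E_a = 2.4995e+05 MWh


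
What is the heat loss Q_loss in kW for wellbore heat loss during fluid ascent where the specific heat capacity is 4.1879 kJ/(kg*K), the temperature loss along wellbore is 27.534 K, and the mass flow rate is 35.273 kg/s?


Q_loss = mdot * cp * dT
Q_loss = 35.273 * 4.1879 * 27.534
Q_loss = 4067.3 kW


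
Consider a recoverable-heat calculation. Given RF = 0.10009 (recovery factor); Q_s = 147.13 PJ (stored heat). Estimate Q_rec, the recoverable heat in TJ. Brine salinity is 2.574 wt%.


Q_rec = Q_s * RF
Q_rec = 147.13 * 0.10009
Q_rec = 14.72624 PJ
Convert: 14.72624 PJ * 1000.0 = 14726 TJ
Q_rec = 14726 TJ


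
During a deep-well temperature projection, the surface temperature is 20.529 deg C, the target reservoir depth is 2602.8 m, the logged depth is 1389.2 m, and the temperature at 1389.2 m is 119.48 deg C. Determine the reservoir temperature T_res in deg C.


Step 1: grad = (T_d1 - T_surf)/d1 * 1000 = (119.48 - 20.529)/1389.2 * 1000 = 71.22876 deg C/km
Step 2: T_res = T_surf + grad*d2/1000 = 20.529 + 71.22876*2602.8/1000 = 205.92 deg C
T_res = 205.92 deg C


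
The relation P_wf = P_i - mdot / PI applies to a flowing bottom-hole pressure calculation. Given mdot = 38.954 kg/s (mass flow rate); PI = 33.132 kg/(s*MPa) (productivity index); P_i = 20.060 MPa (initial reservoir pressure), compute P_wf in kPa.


P_wf = P_i - mdot / PI
P_wf = 20.060 - 38.954 / 33.132
P_wf = 18.88428 MPa
Convert: 18.88428 MPa * 1000.0 = 18884 kPa
P_wf = 18884 kPa


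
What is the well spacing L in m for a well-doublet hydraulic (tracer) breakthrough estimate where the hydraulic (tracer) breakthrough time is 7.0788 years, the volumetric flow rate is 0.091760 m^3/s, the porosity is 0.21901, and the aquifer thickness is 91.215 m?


L = sqrt(t_bt*365.25*86400*3*Qv / (pi*hr*phi))
L = sqrt(7.0788*365.25*86400*3*0.091760 / (pi*91.215*0.21901))
L = 989.87 m


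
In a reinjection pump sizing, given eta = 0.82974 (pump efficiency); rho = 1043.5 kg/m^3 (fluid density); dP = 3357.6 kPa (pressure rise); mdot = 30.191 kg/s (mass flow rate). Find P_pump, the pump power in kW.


P_pump = mdot * dP / (rho * eta)
P_pump = 30.191 * 3357.6 / (1043.5 * 0.82974)
P_pump = 117.08 kW


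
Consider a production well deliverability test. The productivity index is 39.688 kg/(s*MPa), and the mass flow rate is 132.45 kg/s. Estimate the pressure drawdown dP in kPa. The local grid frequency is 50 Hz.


dP = mdot * 1000 / PI
dP = 132.45 * 1000 / 39.688
dP = 3337.3 kPa


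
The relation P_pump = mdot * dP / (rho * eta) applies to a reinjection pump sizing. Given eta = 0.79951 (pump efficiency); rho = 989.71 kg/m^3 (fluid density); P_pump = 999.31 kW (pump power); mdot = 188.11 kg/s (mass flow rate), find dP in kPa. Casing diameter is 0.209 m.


dP = P_pump * rho * eta / mdot
dP = 999.31 * 989.71 * 0.79951 / 188.11
dP = 4203.6 kPa


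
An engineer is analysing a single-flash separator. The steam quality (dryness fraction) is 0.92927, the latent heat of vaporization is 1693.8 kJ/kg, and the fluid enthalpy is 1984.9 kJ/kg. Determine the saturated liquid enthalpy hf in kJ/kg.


hf = h - x * hfg
hf = 1984.9 - 0.92927 * 1693.8
hf = 410.90 kJ/kg


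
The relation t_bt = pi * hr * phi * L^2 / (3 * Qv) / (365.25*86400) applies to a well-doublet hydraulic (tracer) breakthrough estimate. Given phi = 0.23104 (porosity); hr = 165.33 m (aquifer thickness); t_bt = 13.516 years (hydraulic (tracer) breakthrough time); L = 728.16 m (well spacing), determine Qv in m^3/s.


Qv = pi*hr*phi*L^2 / (3*t_bt*365.25*86400)
Qv = pi*165.33*0.23104*728.16^2 / (3*13.516*365.25*86400)
Qv = 0.049724 m^3/s


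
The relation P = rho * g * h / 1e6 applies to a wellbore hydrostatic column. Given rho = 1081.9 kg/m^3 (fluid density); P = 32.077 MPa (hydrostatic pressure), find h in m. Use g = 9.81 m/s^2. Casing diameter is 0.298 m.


h = P * 1e6 / (g * rho)
h = 32.077 * 1e6 / (9.81 * 1081.9)
h = 3022.3 m


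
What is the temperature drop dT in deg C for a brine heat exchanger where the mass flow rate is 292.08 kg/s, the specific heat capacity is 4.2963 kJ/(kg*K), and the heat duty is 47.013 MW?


dT = Q * 1000 / (mdot * cp)
dT = 47.013 * 1000 / (292.08 * 4.2963)
dT = 37.46464 K
Convert (temperature difference, 1 K = 1 deg C): 37.46464 K = 37.46464 deg C
dT = 37.465 deg C


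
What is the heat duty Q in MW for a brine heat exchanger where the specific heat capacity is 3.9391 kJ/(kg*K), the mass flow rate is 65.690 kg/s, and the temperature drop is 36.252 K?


Q = mdot * cp * dT / 1000
Q = 65.690 * 3.9391 * 36.252 / 1000
Q = 9.3805 MW


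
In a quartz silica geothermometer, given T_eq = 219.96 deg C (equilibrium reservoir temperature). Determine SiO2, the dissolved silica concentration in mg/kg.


SiO2 = 10^(5.19 - 1309/(T_eq + 273.15))
SiO2 = 10^(5.19 - 1309/(219.96 + 273.15))
SiO2 = 343.10 mg/kg


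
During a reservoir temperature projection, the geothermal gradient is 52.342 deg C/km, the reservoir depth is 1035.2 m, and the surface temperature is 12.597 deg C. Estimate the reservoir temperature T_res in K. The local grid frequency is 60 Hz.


T_res = T_surf + grad * d / 1000
T_res = 12.597 + 52.342 * 1035.2 / 1000
T_res = 66.78144 deg C
Convert to K: 66.78144 + 273.15 = 339.93 K
T_res = 339.93 K


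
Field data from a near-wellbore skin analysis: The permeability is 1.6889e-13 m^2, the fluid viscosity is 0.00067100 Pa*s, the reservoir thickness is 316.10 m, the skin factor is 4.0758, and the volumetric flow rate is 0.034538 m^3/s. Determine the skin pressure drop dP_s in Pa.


dP_s = S * q * mu / (2*pi*k*hr) / 1000
dP_s = 4.0758 * 0.034538 * 0.00067100 / (2*pi*1.6889e-13*316.10) / 1000
dP_s = 281.5946 kPa
Convert: 281.5946 kPa * 1000.0 = 2.8159e+05 Pa
dP_s = 2.8159e+05 Pa


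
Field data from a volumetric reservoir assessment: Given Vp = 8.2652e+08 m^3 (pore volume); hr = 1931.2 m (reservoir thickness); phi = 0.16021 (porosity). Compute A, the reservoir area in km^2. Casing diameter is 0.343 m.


A = Vp / (1e6 * hr * phi)
A = 8.2652e+08 / (1e6 * 1931.2 * 0.16021)
A = 2.6714 km^2


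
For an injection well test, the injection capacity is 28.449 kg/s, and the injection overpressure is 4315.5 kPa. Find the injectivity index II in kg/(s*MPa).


II = mdot * 1000 / dP
II = 28.449 * 1000 / 4315.5
II = 6.5923 kg/(s*MPa)


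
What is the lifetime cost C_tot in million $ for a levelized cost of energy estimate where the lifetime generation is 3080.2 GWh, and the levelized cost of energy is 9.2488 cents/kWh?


C_tot = LCOE / 100 * E_tot
C_tot = 9.2488 / 100 * 3080.2
C_tot = 284.88 million $


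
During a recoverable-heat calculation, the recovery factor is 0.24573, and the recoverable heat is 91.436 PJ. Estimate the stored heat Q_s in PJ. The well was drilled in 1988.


Q_s = Q_rec / RF
Q_s = 91.436 / 0.24573
Q_s = 372.10 PJ


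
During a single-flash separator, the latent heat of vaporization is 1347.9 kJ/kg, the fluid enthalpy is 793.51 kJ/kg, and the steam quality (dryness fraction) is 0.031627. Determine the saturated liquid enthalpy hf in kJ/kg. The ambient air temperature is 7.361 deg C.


hf = h - x * hfg
hf = 793.51 - 0.031627 * 1347.9
hf = 750.88 kJ/kg


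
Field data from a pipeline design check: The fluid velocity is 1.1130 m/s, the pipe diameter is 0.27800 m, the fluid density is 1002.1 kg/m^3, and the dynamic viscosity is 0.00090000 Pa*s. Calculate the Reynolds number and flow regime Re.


Step 1: Re = rho*vel*D/mu = 1002.1*1.113*0.278/0.0009 = 3.4452e+05
Step 2: Re = 3.4452e+05 > 4000, so flow is turbulent.
Re = 3.4452e+05 (turbulent)


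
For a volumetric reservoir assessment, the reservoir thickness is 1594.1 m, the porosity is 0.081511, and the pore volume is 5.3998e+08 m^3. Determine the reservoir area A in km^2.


A = Vp / (1e6 * hr * phi)
A = 5.3998e+08 / (1e6 * 1594.1 * 0.081511)
A = 4.1557 km^2


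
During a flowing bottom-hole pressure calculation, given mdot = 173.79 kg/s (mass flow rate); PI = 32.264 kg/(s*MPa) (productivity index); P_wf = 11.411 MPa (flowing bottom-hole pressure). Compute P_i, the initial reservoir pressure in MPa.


P_i = P_wf + mdot / PI
P_i = 11.411 + 173.79 / 32.264
P_i = 16.797 MPa


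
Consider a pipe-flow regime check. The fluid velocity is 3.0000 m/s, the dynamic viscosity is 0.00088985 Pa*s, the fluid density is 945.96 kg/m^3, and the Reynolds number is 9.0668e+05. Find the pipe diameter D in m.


D = Re * mu / (rho * vel)
D = 9.0668e+05 * 0.00088985 / (945.96 * 3.0000)
D = 0.28430 m


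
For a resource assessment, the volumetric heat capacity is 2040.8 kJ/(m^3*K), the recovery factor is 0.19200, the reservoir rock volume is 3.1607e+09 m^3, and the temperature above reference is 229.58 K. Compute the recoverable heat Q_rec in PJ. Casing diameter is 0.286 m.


Step 1: Q_s = Vr*rhoc*dT/1e12 = 3.1607e+09*2040.8*229.58/1e12 = 1480.873 PJ
Step 2: Q_rec = Q_s * RF = 1480.873 * 0.192 = 284.33 PJ
Q_rec = 284.33 PJ


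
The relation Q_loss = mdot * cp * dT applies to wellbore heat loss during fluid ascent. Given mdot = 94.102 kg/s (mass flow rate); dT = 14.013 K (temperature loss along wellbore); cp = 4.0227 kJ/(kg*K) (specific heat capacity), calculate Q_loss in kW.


Q_loss = mdot * cp * dT
Q_loss = 94.102 * 4.0227 * 14.013
Q_loss = 5304.5 kW


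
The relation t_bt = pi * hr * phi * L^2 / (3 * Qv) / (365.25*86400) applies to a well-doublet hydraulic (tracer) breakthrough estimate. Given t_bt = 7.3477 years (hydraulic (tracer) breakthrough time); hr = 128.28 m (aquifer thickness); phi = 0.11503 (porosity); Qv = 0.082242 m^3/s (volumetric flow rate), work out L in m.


L = sqrt(t_bt*365.25*86400*3*Qv / (pi*hr*phi))
L = sqrt(7.3477*365.25*86400*3*0.082242 / (pi*128.28*0.11503))
L = 1110.9 m


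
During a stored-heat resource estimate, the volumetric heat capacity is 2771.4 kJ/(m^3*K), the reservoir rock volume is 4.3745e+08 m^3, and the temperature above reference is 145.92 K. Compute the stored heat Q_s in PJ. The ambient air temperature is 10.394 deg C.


Q_s = Vr * rhoc * dT / 1e12
Q_s = 4.3745e+08 * 2771.4 * 145.92 / 1e12
Q_s = 176.91 PJ


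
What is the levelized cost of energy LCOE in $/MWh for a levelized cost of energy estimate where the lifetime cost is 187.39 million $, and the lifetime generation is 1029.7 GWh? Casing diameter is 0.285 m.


LCOE = C_tot / E_tot * 100
LCOE = 187.39 / 1029.7 * 100
LCOE = 18.19850 cents/kWh
Convert: 18.19850 cents/kWh * 10.0 = 181.98 $/MWh
LCOE = 181.98 $/MWh


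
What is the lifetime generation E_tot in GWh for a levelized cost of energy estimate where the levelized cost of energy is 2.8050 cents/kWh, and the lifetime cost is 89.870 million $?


E_tot = C_tot / LCOE * 100
E_tot = 89.870 / 2.8050 * 100
E_tot = 3203.9 GWh


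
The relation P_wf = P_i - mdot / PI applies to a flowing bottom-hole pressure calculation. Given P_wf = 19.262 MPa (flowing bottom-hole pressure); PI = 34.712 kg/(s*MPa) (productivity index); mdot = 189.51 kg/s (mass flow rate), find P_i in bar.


P_i = P_wf + mdot / PI
P_i = 19.262 + 189.51 / 34.712
P_i = 24.72150 MPa
Convert: 24.72150 MPa * 10.0 = 247.21 bar
P_i = 247.21 bar


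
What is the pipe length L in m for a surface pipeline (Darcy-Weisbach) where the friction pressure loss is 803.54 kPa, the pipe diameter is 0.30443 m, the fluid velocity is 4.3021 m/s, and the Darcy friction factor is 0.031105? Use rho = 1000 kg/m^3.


L = dP*1000*D / (f*rho*vel^2/2)
L = 803.54*1000*0.30443 / (0.031105*1000*4.3021^2/2)
L = 849.83 m


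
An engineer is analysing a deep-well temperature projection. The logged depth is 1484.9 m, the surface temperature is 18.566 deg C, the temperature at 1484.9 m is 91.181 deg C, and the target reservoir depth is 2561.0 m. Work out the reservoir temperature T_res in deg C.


Step 1: grad = (T_d1 - T_surf)/d1 * 1000 = (91.181 - 18.566)/1484.9 * 1000 = 48.90228 deg C/km
Step 2: T_res = T_surf + grad*d2/1000 = 18.566 + 48.90228*2561.0/1000 = 143.80 deg C
T_res = 143.80 deg C


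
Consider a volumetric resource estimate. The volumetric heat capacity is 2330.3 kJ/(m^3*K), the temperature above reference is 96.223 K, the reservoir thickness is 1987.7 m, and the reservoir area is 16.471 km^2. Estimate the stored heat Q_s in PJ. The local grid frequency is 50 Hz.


Step 1: Vr = A*1e6*hr = 16.471*1e6*1987.7 = 3.273941e+10 m^3
Step 2: Q_s = Vr*rhoc*dT/1e12 = 3.273941e+10*2330.3*96.223/1e12 = 7341.1 PJ
Q_s = 7341.1 PJ


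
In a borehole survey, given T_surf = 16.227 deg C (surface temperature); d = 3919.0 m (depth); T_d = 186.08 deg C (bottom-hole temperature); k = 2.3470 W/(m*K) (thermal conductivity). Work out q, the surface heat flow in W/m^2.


Step 1: grad = (T_d - T_surf)/d * 1000 = (186.08 - 16.227)/3919.0 * 1000 = 43.34090 deg C/km
Step 2: q = k * grad / 1000 = 2.347 * 43.34090 / 1000 = 0.10172 W/m^2
q = 0.10172 W/m^2


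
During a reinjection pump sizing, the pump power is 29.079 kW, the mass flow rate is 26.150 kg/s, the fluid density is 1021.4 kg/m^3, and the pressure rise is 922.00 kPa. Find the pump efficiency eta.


eta = mdot * dP / (rho * P_pump)
eta = 26.150 * 922.00 / (1021.4 * 29.079)
eta = 0.81176


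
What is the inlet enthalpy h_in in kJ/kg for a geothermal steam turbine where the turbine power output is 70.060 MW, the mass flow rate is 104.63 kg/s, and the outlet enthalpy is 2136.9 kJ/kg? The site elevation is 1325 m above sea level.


h_in = h_out + P * 1000 / mdot
h_in = 2136.9 + 70.060 * 1000 / 104.63
h_in = 2806.5 kJ/kg


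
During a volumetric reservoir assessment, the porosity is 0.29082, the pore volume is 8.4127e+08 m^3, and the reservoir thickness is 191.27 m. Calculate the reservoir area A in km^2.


A = Vp / (1e6 * hr * phi)
A = 8.4127e+08 / (1e6 * 191.27 * 0.29082)
A = 15.124 km^2


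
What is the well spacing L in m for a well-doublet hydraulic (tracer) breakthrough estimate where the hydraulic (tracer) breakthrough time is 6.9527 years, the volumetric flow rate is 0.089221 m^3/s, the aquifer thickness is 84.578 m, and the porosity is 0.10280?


L = sqrt(t_bt*365.25*86400*3*Qv / (pi*hr*phi))
L = sqrt(6.9527*365.25*86400*3*0.089221 / (pi*84.578*0.10280))
L = 1466.3 m


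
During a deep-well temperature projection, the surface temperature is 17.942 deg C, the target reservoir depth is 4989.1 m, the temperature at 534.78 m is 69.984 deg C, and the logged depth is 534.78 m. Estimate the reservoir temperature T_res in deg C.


Step 1: grad = (T_d1 - T_surf)/d1 * 1000 = (69.984 - 17.942)/534.78 * 1000 = 97.31478 deg C/km
Step 2: T_res = T_surf + grad*d2/1000 = 17.942 + 97.31478*4989.1/1000 = 503.46 deg C
T_res = 503.46 deg C


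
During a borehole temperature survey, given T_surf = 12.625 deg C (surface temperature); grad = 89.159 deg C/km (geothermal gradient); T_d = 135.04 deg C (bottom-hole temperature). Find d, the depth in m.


d = (T_d - T_surf) / grad * 1000
d = (135.04 - 12.625) / 89.159 * 1000
d = 1373.0 m


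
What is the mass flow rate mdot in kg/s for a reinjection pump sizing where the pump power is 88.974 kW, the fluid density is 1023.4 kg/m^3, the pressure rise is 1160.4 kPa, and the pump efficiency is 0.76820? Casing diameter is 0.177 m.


mdot = P_pump * rho * eta / dP
mdot = 88.974 * 1023.4 * 0.76820 / 1160.4
mdot = 60.280 kg/s


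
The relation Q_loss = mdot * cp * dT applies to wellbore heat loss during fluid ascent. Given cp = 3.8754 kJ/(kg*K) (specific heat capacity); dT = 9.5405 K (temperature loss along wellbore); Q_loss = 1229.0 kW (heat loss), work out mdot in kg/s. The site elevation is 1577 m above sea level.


mdot = Q_loss / (cp * dT)
mdot = 1229.0 / (3.8754 * 9.5405)
mdot = 33.240 kg/s


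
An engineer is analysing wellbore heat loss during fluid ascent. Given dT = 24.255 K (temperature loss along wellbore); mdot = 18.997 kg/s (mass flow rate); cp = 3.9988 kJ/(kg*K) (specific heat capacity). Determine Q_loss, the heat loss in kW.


Q_loss = mdot * cp * dT
Q_loss = 18.997 * 3.9988 * 24.255
Q_loss = 1842.5 kW


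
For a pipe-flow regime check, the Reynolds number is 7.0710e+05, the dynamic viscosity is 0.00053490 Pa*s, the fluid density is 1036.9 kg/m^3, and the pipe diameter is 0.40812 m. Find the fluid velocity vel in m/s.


vel = Re * mu / (rho * D)
vel = 7.0710e+05 * 0.00053490 / (1036.9 * 0.40812)
vel = 0.89378 m/s


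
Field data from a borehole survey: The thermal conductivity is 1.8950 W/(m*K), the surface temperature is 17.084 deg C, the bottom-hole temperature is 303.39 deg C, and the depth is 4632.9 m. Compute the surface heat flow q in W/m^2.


Step 1: grad = (T_d - T_surf)/d * 1000 = (303.39 - 17.084)/4632.9 * 1000 = 61.79844 deg C/km
Step 2: q = k * grad / 1000 = 1.895 * 61.79844 / 1000 = 0.11711 W/m^2
q = 0.11711 W/m^2


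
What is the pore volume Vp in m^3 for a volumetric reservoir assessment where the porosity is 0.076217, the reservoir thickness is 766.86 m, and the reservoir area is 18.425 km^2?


Vp = A * 1e6 * hr * phi
Vp = 18.425 * 1e6 * 766.86 * 0.076217
Vp = 1.0769e+09 m^3


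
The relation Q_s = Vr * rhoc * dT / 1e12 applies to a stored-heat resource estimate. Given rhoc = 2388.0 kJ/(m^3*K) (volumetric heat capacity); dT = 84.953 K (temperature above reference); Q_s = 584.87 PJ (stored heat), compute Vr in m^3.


Vr = Q_s * 1e12 / (rhoc * dT)
Vr = 584.87 * 1e12 / (2388.0 * 84.953)
Vr = 2.8830e+09 m^3


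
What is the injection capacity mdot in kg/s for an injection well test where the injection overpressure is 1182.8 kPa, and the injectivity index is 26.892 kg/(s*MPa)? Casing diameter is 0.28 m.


mdot = II * dP / 1000
mdot = 26.892 * 1182.8 / 1000
mdot = 31.808 kg/s


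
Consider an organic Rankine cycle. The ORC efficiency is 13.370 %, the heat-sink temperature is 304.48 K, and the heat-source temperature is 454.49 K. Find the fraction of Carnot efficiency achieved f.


f = (eta_orc/100) / (1 - Tc/Th)
f = (13.370/100) / (1 - 304.48/454.49)
f = 0.40508


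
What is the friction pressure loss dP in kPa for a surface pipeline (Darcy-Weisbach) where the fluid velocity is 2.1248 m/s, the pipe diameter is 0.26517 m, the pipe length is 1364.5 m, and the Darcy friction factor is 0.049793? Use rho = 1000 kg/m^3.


dP = f * (L/D) * (rho*vel^2/2) / 1000
dP = 0.049793 * (1364.5/0.26517) * (1000*2.1248^2/2) / 1000
dP = 578.39 kPa


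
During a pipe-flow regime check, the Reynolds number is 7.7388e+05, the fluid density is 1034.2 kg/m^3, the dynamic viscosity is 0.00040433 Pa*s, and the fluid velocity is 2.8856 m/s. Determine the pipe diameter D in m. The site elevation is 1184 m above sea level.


D = Re * mu / (rho * vel)
D = 7.7388e+05 * 0.00040433 / (1034.2 * 2.8856)
D = 0.10485 m


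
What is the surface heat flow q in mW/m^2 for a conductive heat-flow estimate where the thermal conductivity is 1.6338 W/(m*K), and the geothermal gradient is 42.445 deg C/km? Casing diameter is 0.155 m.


q = k * grad / 1000
q = 1.6338 * 42.445 / 1000
q = 0.06934664 W/m^2
Convert: 0.06934664 W/m^2 * 1000.0 = 69.347 mW/m^2
q = 69.347 mW/m^2


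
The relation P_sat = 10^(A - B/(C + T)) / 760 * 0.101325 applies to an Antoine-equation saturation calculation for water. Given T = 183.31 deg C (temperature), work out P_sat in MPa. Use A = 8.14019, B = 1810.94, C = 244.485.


P_sat = 10^(A - B/(C + T)) / 760 * 0.101325
P_sat = 10^(8.14019 - 1810.94/(244.485 + 183.31)) / 760 * 0.101325
P_sat = 1.0762 MPa


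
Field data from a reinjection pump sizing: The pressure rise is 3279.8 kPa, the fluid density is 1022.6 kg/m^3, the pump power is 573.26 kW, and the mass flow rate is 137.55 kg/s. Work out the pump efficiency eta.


eta = mdot * dP / (rho * P_pump)
eta = 137.55 * 3279.8 / (1022.6 * 573.26)
eta = 0.76957


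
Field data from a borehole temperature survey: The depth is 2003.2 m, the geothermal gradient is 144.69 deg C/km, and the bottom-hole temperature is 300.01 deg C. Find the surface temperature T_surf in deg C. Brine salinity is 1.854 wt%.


T_surf = T_d - grad * d / 1000
T_surf = 300.01 - 144.69 * 2003.2 / 1000
T_surf = 10.167 deg C


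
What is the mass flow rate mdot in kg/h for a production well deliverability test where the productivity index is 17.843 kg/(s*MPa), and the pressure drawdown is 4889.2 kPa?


mdot = PI * dP / 1000
mdot = 17.843 * 4889.2 / 1000
mdot = 87.23800 kg/s
Convert: 87.23800 kg/s * 3600.0 = 3.1406e+05 kg/h
mdot = 3.1406e+05 kg/h


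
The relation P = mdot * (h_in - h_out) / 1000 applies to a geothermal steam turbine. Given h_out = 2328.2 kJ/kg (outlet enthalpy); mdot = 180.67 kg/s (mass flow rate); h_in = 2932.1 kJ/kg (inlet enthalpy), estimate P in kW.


P = mdot * (h_in - h_out) / 1000
P = 180.67 * (2932.1 - 2328.2) / 1000
P = 109.1066 MW
Convert: 109.1066 MW * 1000.0 = 1.0911e+05 kW
P = 1.0911e+05 kW


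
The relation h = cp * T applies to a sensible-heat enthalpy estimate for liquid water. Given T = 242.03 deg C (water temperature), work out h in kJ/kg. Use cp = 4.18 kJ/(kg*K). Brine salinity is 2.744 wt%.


h = cp * T
h = 4.18 * 242.03
h = 1011.7 kJ/kg


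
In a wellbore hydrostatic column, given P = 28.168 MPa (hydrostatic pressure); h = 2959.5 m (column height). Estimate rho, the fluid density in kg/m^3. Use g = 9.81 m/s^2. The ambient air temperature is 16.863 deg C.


rho = P * 1e6 / (g * h)
rho = 28.168 * 1e6 / (9.81 * 2959.5)
rho = 970.22 kg/m^3


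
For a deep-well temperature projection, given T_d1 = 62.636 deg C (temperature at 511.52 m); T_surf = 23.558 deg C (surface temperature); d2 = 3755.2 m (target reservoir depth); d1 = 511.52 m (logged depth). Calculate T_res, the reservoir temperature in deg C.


Step 1: grad = (T_d1 - T_surf)/d1 * 1000 = (62.636 - 23.558)/511.52 * 1000 = 76.39584 deg C/km
Step 2: T_res = T_surf + grad*d2/1000 = 23.558 + 76.39584*3755.2/1000 = 310.44 deg C
T_res = 310.44 deg C


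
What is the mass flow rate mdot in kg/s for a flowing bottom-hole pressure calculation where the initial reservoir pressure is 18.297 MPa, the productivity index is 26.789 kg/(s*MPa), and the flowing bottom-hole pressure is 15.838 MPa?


mdot = (P_i - P_wf) * PI
mdot = (18.297 - 15.838) * 26.789
mdot = 65.874 kg/s


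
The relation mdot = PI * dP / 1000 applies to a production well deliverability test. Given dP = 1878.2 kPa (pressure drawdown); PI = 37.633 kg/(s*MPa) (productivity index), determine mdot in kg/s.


mdot = PI * dP / 1000
mdot = 37.633 * 1878.2 / 1000
mdot = 70.682 kg/s


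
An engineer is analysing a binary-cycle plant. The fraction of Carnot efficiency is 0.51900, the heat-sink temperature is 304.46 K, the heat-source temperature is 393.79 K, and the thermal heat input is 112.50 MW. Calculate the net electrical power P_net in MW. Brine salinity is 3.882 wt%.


Step 1: eta = (1 - Tc/Th)*f = (1 - 304.46/393.79)*0.519 = 0.1177335
Step 2: P_net = eta * Q_in = 0.1177335 * 112.5 = 13.245 MW
P_net = 13.245 MW


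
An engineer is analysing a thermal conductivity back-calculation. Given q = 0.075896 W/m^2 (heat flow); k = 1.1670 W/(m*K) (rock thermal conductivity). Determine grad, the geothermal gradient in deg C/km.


grad = q / k * 1000
grad = 0.075896 / 1.1670 * 1000
grad = 65.035 deg C/km


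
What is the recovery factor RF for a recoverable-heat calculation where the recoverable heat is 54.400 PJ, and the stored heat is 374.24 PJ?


RF = Q_rec / Q_s
RF = 54.400 / 374.24
RF = 0.14536


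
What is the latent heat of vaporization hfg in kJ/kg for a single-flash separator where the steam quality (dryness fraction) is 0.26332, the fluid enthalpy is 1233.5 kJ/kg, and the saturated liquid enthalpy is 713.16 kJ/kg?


hfg = (h - hf) / x
hfg = (1233.5 - 713.16) / 0.26332
hfg = 1976.1 kJ/kg


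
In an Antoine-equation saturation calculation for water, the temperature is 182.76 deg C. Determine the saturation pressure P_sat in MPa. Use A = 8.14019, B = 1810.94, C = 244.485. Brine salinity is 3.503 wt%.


P_sat = 10^(A - B/(C + T)) / 760 * 0.101325
P_sat = 10^(8.14019 - 1810.94/(244.485 + 182.76)) / 760 * 0.101325
P_sat = 1.0628 MPa


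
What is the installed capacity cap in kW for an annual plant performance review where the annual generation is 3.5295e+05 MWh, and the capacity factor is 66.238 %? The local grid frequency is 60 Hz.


cap = E_a / (CF/100 * 8760)
cap = 3.5295e+05 / (66.238/100 * 8760)
cap = 60.82777 MW
Convert: 60.82777 MW * 1000.0 = 60828 kW
cap = 60828 kW


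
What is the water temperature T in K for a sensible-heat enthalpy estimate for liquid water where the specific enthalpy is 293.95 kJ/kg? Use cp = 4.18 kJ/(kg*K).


T = h / cp
T = 293.95 / 4.18
T = 70.32297 deg C
Convert to K: 70.32297 + 273.15 = 343.47 K
T = 343.47 K


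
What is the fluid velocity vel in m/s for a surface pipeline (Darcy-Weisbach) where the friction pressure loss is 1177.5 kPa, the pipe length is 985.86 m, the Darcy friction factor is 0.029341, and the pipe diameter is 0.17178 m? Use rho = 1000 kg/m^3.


vel = sqrt(dP*1000*2*D / (f*L*rho))
vel = sqrt(1177.5*1000*2*0.17178 / (0.029341*985.86*1000))
vel = 3.7397 m/s


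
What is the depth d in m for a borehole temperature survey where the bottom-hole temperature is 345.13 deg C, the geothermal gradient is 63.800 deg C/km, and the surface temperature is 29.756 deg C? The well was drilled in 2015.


d = (T_d - T_surf) / grad * 1000
d = (345.13 - 29.756) / 63.800 * 1000
d = 4943.2 m


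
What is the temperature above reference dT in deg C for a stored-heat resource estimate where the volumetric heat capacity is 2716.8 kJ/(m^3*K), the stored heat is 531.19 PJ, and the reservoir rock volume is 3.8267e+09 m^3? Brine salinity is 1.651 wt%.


dT = Q_s * 1e12 / (Vr * rhoc)
dT = 531.19 * 1e12 / (3.8267e+09 * 2716.8)
dT = 51.09375 K
Convert (temperature difference, 1 K = 1 deg C): 51.09375 K = 51.09375 deg C
dT = 51.094 deg C


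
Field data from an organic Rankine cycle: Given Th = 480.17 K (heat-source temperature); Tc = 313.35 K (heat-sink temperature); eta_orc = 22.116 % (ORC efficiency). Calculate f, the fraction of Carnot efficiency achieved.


f = (eta_orc/100) / (1 - Tc/Th)
f = (22.116/100) / (1 - 313.35/480.17)
f = 0.63658


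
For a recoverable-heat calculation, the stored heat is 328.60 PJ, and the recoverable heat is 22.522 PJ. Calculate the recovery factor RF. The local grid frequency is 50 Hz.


RF = Q_rec / Q_s
RF = 22.522 / 328.60
RF = 0.068539


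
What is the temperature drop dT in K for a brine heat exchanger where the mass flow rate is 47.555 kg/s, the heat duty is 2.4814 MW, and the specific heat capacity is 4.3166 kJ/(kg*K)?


dT = Q * 1000 / (mdot * cp)
dT = 2.4814 * 1000 / (47.555 * 4.3166)
dT = 12.088 K


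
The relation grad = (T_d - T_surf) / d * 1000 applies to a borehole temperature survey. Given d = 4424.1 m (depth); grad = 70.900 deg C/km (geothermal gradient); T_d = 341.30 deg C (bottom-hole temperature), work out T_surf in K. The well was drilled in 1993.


T_surf = T_d - grad * d / 1000
T_surf = 341.30 - 70.900 * 4424.1 / 1000
T_surf = 27.63131 deg C
Convert to K: 27.63131 + 273.15 = 300.78 K
T_surf = 300.78 K


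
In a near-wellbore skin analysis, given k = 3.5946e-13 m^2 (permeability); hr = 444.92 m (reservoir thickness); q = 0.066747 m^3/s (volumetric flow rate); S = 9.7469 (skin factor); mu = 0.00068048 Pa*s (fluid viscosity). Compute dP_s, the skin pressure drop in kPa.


dP_s = S * q * mu / (2*pi*k*hr) / 1000
dP_s = 9.7469 * 0.066747 * 0.00068048 / (2*pi*3.5946e-13*444.92) / 1000
dP_s = 440.56 kPa
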